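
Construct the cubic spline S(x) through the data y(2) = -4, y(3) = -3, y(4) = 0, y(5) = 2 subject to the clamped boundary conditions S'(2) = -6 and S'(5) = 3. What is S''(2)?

Let m_i = S''(x_i). Step sizes h_i = 1, 1, 1; slopes of the chords Δ_i = (y_(i+1) - y_i)/h_i = 1, 3, 2.
  1·m_0 + 4·m_1 + 1·m_2 = 6(Δ_1 - Δ_0) = 12
  1·m_1 + 4·m_2 + 1·m_3 = 6(Δ_2 - Δ_1) = -6
Clamped end conditions give two more equations: 2h_0·m_0 + h_0·m_1 = 6(Δ_0 - S'(2)) = 42 and h_2·m_2 + 2h_2·m_3 = 6(S'(5) - Δ_2) = 6.
Hence m_0 = 22, m_1 = -2, m_2 = -2, m_3 = 4.

22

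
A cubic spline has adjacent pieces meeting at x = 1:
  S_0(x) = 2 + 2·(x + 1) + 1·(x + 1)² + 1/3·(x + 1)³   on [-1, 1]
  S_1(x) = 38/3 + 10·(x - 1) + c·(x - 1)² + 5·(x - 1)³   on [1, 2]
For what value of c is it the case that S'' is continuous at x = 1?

3

S_0''(x) = 2 + 2·(x + 1), so S_0''(1) = 6. On the right, S_1''(1) = 2c, so c = 3.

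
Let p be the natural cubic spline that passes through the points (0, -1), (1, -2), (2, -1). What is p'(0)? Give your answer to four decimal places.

-1.5000

Put m_i = p'' at the i-th knot. Here h = (1, 1) and Δ = (-1, 1), so the interior equations h_(i-1)·m_(i-1) + 2(h_(i-1)+h_i)·m_i + h_i·m_(i+1) = 6(Δ_i − Δ_(i-1)) read
  1·m_0 + 4·m_1 + 1·m_2 = 6(Δ_1 - Δ_0) = 12
Natural end conditions: m_0 = m_2 = 0.
Forward elimination and back-substitution give m_0 = 0, m_1 = 3, m_2 = 0.
On [0, 1], p'(x) = b_0 + 2c_0·x + 3d_0·x² with b_0 = Δ_0 - h_0(2m_0 + m_1)/6 = -3/2, c_0 = m_0/2 = 0, d_0 = (m_1 - m_0)/(6h_0) = 1/2. So p'(0) = -3/2.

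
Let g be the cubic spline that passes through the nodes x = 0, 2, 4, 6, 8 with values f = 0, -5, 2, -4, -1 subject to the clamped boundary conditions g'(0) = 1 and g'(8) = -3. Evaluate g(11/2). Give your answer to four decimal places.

Let m_i = g''(x_i). Step sizes h_i = 2, 2, 2, 2; slopes of the chords Δ_i = (y_(i+1) - y_i)/h_i = -5/2, 7/2, -3, 3/2.
  2·m_0 + 8·m_1 + 2·m_2 = 6(Δ_1 - Δ_0) = 36
  2·m_1 + 8·m_2 + 2·m_3 = 6(Δ_2 - Δ_1) = -39
  2·m_2 + 8·m_3 + 2·m_4 = 6(Δ_3 - Δ_2) = 27
Clamped end conditions give two more equations: 2h_0·m_0 + h_0·m_1 = 6(Δ_0 - g'(0)) = -21 and h_3·m_3 + 2h_3·m_4 = 6(g'(8) - Δ_3) = -27.
Hence m_0 = -1109/112, m_1 = 521/56, m_2 = -149/16, m_3 = 473/56, m_4 = -1229/112.
On [4, 6], g(x) = 2 + 11/28·(x - 4) - 149/32·(x - 4)² + 663/448·(x - 4)³.
With (x - 4) = 3/2: g(11/2) = -1481/512.

-2.8926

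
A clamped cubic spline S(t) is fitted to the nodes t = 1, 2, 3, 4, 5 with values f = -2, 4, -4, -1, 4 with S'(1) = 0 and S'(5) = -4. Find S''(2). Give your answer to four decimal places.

Put σ_i = S'' at the i-th knot. Here h = (1, 1, 1, 1) and Δ = (6, -8, 3, 5), so the interior equations h_(i-1)·σ_(i-1) + 2(h_(i-1)+h_i)·σ_i + h_i·σ_(i+1) = 6(Δ_i − Δ_(i-1)) read
  1·σ_0 + 4·σ_1 + 1·σ_2 = 6(Δ_1 - Δ_0) = -84
  1·σ_1 + 4·σ_2 + 1·σ_3 = 6(Δ_2 - Δ_1) = 66
  1·σ_2 + 4·σ_3 + 1·σ_4 = 6(Δ_3 - Δ_2) = 12
Clamped end conditions give two more equations: 2h_0·σ_0 + h_0·σ_1 = 6(Δ_0 - S'(1)) = 36 and h_3·σ_3 + 2h_3·σ_4 = 6(S'(5) - Δ_3) = -54.
Solving: σ_0 = 505/14, σ_1 = -253/7, σ_2 = 49/2, σ_3 = 29/7, σ_4 = -407/14.

-36.1429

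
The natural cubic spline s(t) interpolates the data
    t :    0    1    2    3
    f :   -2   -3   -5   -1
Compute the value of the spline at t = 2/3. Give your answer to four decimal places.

Put σ_i = s'' at the i-th knot. Here h = (1, 1, 1) and Δ = (-1, -2, 4), so the interior equations h_(i-1)·σ_(i-1) + 2(h_(i-1)+h_i)·σ_i + h_i·σ_(i+1) = 6(Δ_i − Δ_(i-1)) read
  1·σ_0 + 4·σ_1 + 1·σ_2 = 6(Δ_1 - Δ_0) = -6
  1·σ_1 + 4·σ_2 + 1·σ_3 = 6(Δ_2 - Δ_1) = 36
Natural end conditions: σ_0 = σ_3 = 0.
Solving: σ_0 = 0, σ_1 = -4, σ_2 = 10, σ_3 = 0.
On [0, 1], s(t) = -2 - 1/3·t + 0·t² - 2/3·t³.
With t = 2/3: s(2/3) = -196/81.

-2.4198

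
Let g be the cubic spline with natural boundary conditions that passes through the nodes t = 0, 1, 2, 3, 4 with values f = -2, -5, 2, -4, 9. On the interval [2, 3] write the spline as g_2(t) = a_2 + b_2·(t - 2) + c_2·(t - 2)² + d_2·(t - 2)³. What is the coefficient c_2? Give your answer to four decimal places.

-17.3571

Write σ_i for g''(x_i). With h_i = 1, 1, 1, 1 and divided differences Δ_i = -3, 7, -6, 13, the continuity of g' gives the tridiagonal system
  1·σ_0 + 4·σ_1 + 1·σ_2 = 6(Δ_1 - Δ_0) = 60
  1·σ_1 + 4·σ_2 + 1·σ_3 = 6(Δ_2 - Δ_1) = -78
  1·σ_2 + 4·σ_3 + 1·σ_4 = 6(Δ_3 - Δ_2) = 114
Natural end conditions: σ_0 = σ_4 = 0.
Forward elimination and back-substitution give σ_0 = 0, σ_1 = 663/28, σ_2 = -243/7, σ_3 = 1041/28, σ_4 = 0.
On [2, 3], with g_2(t) = a_2 + b_2·(t - 2) + c_2·(t - 2)² + d_2·(t - 2)³: c_2 = σ_2/2 = -243/14, d_2 = (σ_3 - σ_2)/(6h_2) = 671/56, b_2 = Δ_2 - h_2(2σ_2 + σ_3)/6 = -5/8.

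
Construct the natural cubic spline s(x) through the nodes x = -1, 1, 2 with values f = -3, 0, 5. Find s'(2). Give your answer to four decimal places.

Write σ_i for s''(x_i). With h_i = 2, 1 and divided differences Δ_i = 3/2, 5, the continuity of s' gives the tridiagonal system
  2·σ_0 + 6·σ_1 + 1·σ_2 = 6(Δ_1 - Δ_0) = 21
Natural end conditions: σ_0 = σ_2 = 0.
Solving the tridiagonal system: σ_0 = 0, σ_1 = 7/2, σ_2 = 0.
On [1, 2], s'(x) = b_1 + 2c_1·(x - 1) + 3d_1·(x - 1)² with b_1 = Δ_1 - h_1(2σ_1 + σ_2)/6 = 23/6, c_1 = σ_1/2 = 7/4, d_1 = (σ_2 - σ_1)/(6h_1) = -7/12. So s'(2) = 67/12.

5.5833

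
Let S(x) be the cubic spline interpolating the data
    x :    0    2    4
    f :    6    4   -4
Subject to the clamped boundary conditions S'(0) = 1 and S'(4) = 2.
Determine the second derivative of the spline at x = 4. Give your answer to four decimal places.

With M_i denoting the second derivative at x_i, h_i = 2, 2, and Δ_i = (y_(i+1) − y_i)/h_i = -1, -4:
  2·M_0 + 8·M_1 + 2·M_2 = 6(Δ_1 - Δ_0) = -18
Clamped end conditions give two more equations: 2h_0·M_0 + h_0·M_1 = 6(Δ_0 - S'(0)) = -12 and h_1·M_1 + 2h_1·M_2 = 6(S'(4) - Δ_1) = 36.
Solving: M_0 = -1/2, M_1 = -5, M_2 = 23/2.

11.5000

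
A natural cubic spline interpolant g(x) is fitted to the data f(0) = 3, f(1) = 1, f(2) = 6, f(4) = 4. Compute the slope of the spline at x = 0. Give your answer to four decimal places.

-4.0870

Let σ_i = g''(x_i). Step sizes h_i = 1, 1, 2; slopes of the chords Δ_i = (y_(i+1) - y_i)/h_i = -2, 5, -1.
  1·σ_0 + 4·σ_1 + 1·σ_2 = 6(Δ_1 - Δ_0) = 42
  1·σ_1 + 6·σ_2 + 2·σ_3 = 6(Δ_2 - Δ_1) = -36
Natural end conditions: σ_0 = σ_3 = 0.
Hence σ_0 = 0, σ_1 = 288/23, σ_2 = -186/23, σ_3 = 0.
On [0, 1], g'(x) = b_0 + 2c_0·x + 3d_0·x² with b_0 = Δ_0 - h_0(2σ_0 + σ_1)/6 = -94/23, c_0 = σ_0/2 = 0, d_0 = (σ_1 - σ_0)/(6h_0) = 48/23. So g'(0) = -94/23.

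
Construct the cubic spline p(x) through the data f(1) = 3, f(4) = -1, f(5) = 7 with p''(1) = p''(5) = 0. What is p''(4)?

7

Write M_i for p''(x_i). With h_i = 3, 1 and divided differences Δ_i = -4/3, 8, the continuity of p' gives the tridiagonal system
  3·M_0 + 8·M_1 + 1·M_2 = 6(Δ_1 - Δ_0) = 56
Natural end conditions: M_0 = M_2 = 0.
Hence M_0 = 0, M_1 = 7, M_2 = 0.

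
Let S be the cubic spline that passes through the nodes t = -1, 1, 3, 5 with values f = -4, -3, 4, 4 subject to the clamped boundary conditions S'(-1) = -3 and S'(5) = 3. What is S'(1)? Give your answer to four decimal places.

Put σ_i = S'' at the i-th knot. Here h = (2, 2, 2) and Δ = (1/2, 7/2, 0), so the interior equations h_(i-1)·σ_(i-1) + 2(h_(i-1)+h_i)·σ_i + h_i·σ_(i+1) = 6(Δ_i − Δ_(i-1)) read
  2·σ_0 + 8·σ_1 + 2·σ_2 = 6(Δ_1 - Δ_0) = 18
  2·σ_1 + 8·σ_2 + 2·σ_3 = 6(Δ_2 - Δ_1) = -21
Clamped end conditions give two more equations: 2h_0·σ_0 + h_0·σ_1 = 6(Δ_0 - S'(-1)) = 21 and h_2·σ_2 + 2h_2·σ_3 = 6(S'(5) - Δ_2) = 18.
Solving the tridiagonal system: σ_0 = 4, σ_1 = 5/2, σ_2 = -5, σ_3 = 7.
On [1, 3], S'(t) = b_1 + 2c_1·(t - 1) + 3d_1·(t - 1)² with b_1 = Δ_1 - h_1(2σ_1 + σ_2)/6 = 7/2, c_1 = σ_1/2 = 5/4, d_1 = (σ_2 - σ_1)/(6h_1) = -5/8. So S'(1) = 7/2.

3.5000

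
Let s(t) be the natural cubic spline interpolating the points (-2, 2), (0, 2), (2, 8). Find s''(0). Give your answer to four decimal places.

2.2500

With M_i denoting the second derivative at x_i, h_i = 2, 2, and Δ_i = (y_(i+1) − y_i)/h_i = 0, 3:
  2·M_0 + 8·M_1 + 2·M_2 = 6(Δ_1 - Δ_0) = 18
Natural end conditions: M_0 = M_2 = 0.
Forward elimination and back-substitution give M_0 = 0, M_1 = 9/4, M_2 = 0.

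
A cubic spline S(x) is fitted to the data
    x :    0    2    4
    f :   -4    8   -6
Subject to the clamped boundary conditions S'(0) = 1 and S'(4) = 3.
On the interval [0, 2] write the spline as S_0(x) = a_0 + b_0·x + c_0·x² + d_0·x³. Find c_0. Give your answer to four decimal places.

8.8750

Let M_i = S''(x_i). Step sizes h_i = 2, 2; slopes of the chords Δ_i = (y_(i+1) - y_i)/h_i = 6, -7.
  2·M_0 + 8·M_1 + 2·M_2 = 6(Δ_1 - Δ_0) = -78
Clamped end conditions give two more equations: 2h_0·M_0 + h_0·M_1 = 6(Δ_0 - S'(0)) = 30 and h_1·M_1 + 2h_1·M_2 = 6(S'(4) - Δ_1) = 60.
Solving the tridiagonal system: M_0 = 71/4, M_1 = -41/2, M_2 = 101/4.
On [0, 2], with S_0(x) = a_0 + b_0·x + c_0·x² + d_0·x³: c_0 = M_0/2 = 71/8, d_0 = (M_1 - M_0)/(6h_0) = -51/16, b_0 = Δ_0 - h_0(2M_0 + M_1)/6 = 1.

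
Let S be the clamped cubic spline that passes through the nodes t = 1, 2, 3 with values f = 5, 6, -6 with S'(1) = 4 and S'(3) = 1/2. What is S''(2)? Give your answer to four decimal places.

Write M_i for S''(x_i). With h_i = 1, 1 and divided differences Δ_i = 1, -12, the continuity of S' gives the tridiagonal system
  1·M_0 + 4·M_1 + 1·M_2 = 6(Δ_1 - Δ_0) = -78
Clamped end conditions give two more equations: 2h_0·M_0 + h_0·M_1 = 6(Δ_0 - S'(1)) = -18 and h_1·M_1 + 2h_1·M_2 = 6(S'(3) - Δ_1) = 75.
Forward elimination and back-substitution give M_0 = 35/4, M_1 = -71/2, M_2 = 221/4.

-35.5000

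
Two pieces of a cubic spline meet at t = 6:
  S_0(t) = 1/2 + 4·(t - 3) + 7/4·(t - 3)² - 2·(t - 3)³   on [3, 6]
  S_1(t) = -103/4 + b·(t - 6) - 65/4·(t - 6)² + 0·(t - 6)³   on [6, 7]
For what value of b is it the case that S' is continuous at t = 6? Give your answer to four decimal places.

S_0'(t) = 4 + 7/2·(t - 3) - 6·(t - 3)², so S_0'(6) = -79/2. On the right, S_1'(6) = b, so b = -79/2.

-39.5000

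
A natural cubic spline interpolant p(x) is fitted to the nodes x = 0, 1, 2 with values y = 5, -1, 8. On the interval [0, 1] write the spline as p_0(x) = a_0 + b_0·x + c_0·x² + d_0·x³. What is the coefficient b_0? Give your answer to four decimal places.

-9.7500

Put M_i = p'' at the i-th knot. Here h = (1, 1) and Δ = (-6, 9), so the interior equations h_(i-1)·M_(i-1) + 2(h_(i-1)+h_i)·M_i + h_i·M_(i+1) = 6(Δ_i − Δ_(i-1)) read
  1·M_0 + 4·M_1 + 1·M_2 = 6(Δ_1 - Δ_0) = 90
Natural end conditions: M_0 = M_2 = 0.
Forward elimination and back-substitution give M_0 = 0, M_1 = 45/2, M_2 = 0.
On [0, 1], with p_0(x) = a_0 + b_0·x + c_0·x² + d_0·x³: c_0 = M_0/2 = 0, d_0 = (M_1 - M_0)/(6h_0) = 15/4, b_0 = Δ_0 - h_0(2M_0 + M_1)/6 = -39/4.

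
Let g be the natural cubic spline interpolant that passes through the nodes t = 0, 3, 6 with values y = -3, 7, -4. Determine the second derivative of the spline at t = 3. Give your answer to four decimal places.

Let M_i = g''(x_i). Step sizes h_i = 3, 3; slopes of the chords Δ_i = (y_(i+1) - y_i)/h_i = 10/3, -11/3.
  3·M_0 + 12·M_1 + 3·M_2 = 6(Δ_1 - Δ_0) = -42
Natural end conditions: M_0 = M_2 = 0.
Solving the tridiagonal system: M_0 = 0, M_1 = -7/2, M_2 = 0.

-3.5000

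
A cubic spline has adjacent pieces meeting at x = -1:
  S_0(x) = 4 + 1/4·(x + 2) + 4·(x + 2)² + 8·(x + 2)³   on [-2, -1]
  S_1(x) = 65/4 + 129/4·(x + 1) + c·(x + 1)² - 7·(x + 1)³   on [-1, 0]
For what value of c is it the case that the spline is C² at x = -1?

28

S_0''(x) = 8 + 48·(x + 2), so S_0''(-1) = 56. On the right, S_1''(-1) = 2c, so c = 28.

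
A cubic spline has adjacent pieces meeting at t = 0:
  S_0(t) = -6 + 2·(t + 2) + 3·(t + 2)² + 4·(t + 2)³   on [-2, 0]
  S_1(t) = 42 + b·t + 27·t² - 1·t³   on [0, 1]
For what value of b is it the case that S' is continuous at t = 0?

S_0'(t) = 2 + 6·(t + 2) + 12·(t + 2)², so S_0'(0) = 62. On the right, S_1'(0) = b, so b = 62.

62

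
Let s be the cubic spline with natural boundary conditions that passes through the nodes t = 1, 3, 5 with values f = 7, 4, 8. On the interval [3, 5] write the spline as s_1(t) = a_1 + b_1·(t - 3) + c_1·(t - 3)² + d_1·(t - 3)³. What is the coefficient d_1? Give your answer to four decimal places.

-0.2188

Let M_i = s''(x_i). Step sizes h_i = 2, 2; slopes of the chords Δ_i = (y_(i+1) - y_i)/h_i = -3/2, 2.
  2·M_0 + 8·M_1 + 2·M_2 = 6(Δ_1 - Δ_0) = 21
Natural end conditions: M_0 = M_2 = 0.
Hence M_0 = 0, M_1 = 21/8, M_2 = 0.
On [3, 5], with s_1(t) = a_1 + b_1·(t - 3) + c_1·(t - 3)² + d_1·(t - 3)³: c_1 = M_1/2 = 21/16, d_1 = (M_2 - M_1)/(6h_1) = -7/32, b_1 = Δ_1 - h_1(2M_1 + M_2)/6 = 1/4.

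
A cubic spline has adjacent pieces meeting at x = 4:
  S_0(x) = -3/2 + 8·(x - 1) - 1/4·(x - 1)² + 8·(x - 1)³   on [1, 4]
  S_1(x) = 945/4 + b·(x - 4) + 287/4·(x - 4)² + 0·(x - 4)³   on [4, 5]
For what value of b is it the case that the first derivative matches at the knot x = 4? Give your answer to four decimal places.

S_0'(x) = 8 - 1/2·(x - 1) + 24·(x - 1)², so S_0'(4) = 445/2. On the right, S_1'(4) = b, so b = 445/2.

222.5000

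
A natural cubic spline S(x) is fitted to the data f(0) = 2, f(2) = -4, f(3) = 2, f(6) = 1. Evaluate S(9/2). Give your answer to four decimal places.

Put σ_i = S'' at the i-th knot. Here h = (2, 1, 3) and Δ = (-3, 6, -1/3), so the interior equations h_(i-1)·σ_(i-1) + 2(h_(i-1)+h_i)·σ_i + h_i·σ_(i+1) = 6(Δ_i − Δ_(i-1)) read
  2·σ_0 + 6·σ_1 + 1·σ_2 = 6(Δ_1 - Δ_0) = 54
  1·σ_1 + 8·σ_2 + 3·σ_3 = 6(Δ_2 - Δ_1) = -38
Natural end conditions: σ_0 = σ_3 = 0.
Solving the tridiagonal system: σ_0 = 0, σ_1 = 10, σ_2 = -6, σ_3 = 0.
On [3, 6], S(x) = 2 + 17/3·(x - 3) - 3·(x - 3)² + 1/3·(x - 3)³.
With (x - 3) = 3/2: S(9/2) = 39/8.

4.8750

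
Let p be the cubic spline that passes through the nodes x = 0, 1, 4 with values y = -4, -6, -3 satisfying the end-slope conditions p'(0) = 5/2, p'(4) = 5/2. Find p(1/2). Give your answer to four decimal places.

With σ_i denoting the second derivative at x_i, h_i = 1, 3, and Δ_i = (y_(i+1) − y_i)/h_i = -2, 1:
  1·σ_0 + 8·σ_1 + 3·σ_2 = 6(Δ_1 - Δ_0) = 18
Clamped end conditions give two more equations: 2h_0·σ_0 + h_0·σ_1 = 6(Δ_0 - p'(0)) = -27 and h_1·σ_1 + 2h_1·σ_2 = 6(p'(4) - Δ_1) = 9.
Hence σ_0 = -63/4, σ_1 = 9/2, σ_2 = -3/4.
On [0, 1], p(x) = -4 + 5/2·x - 63/8·x² + 27/8·x³.
With x = 1/2: p(1/2) = -275/64.

-4.2969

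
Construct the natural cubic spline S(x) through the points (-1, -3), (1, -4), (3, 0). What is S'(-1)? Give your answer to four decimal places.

-1.1250

Write M_i for S''(x_i). With h_i = 2, 2 and divided differences Δ_i = -1/2, 2, the continuity of S' gives the tridiagonal system
  2·M_0 + 8·M_1 + 2·M_2 = 6(Δ_1 - Δ_0) = 15
Natural end conditions: M_0 = M_2 = 0.
Solving: M_0 = 0, M_1 = 15/8, M_2 = 0.
On [-1, 1], S'(x) = b_0 + 2c_0·(x + 1) + 3d_0·(x + 1)² with b_0 = Δ_0 - h_0(2M_0 + M_1)/6 = -9/8, c_0 = M_0/2 = 0, d_0 = (M_1 - M_0)/(6h_0) = 5/32. So S'(-1) = -9/8.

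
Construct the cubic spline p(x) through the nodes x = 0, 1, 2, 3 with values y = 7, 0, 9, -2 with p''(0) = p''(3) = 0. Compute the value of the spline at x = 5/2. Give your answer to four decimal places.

With m_i denoting the second derivative at x_i, h_i = 1, 1, 1, and Δ_i = (y_(i+1) − y_i)/h_i = -7, 9, -11:
  1·m_0 + 4·m_1 + 1·m_2 = 6(Δ_1 - Δ_0) = 96
  1·m_1 + 4·m_2 + 1·m_3 = 6(Δ_2 - Δ_1) = -120
Natural end conditions: m_0 = m_3 = 0.
Forward elimination and back-substitution give m_0 = 0, m_1 = 168/5, m_2 = -192/5, m_3 = 0.
On [2, 3], p(x) = 9 + 9/5·(x - 2) - 96/5·(x - 2)² + 32/5·(x - 2)³.
With (x - 2) = 1/2: p(5/2) = 59/10.

5.9000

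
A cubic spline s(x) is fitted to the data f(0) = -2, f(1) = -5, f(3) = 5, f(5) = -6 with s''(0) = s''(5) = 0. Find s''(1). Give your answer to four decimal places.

11.5909

Let σ_i = s''(x_i). Step sizes h_i = 1, 2, 2; slopes of the chords Δ_i = (y_(i+1) - y_i)/h_i = -3, 5, -11/2.
  1·σ_0 + 6·σ_1 + 2·σ_2 = 6(Δ_1 - Δ_0) = 48
  2·σ_1 + 8·σ_2 + 2·σ_3 = 6(Δ_2 - Δ_1) = -63
Natural end conditions: σ_0 = σ_3 = 0.
Forward elimination and back-substitution give σ_0 = 0, σ_1 = 255/22, σ_2 = -237/22, σ_3 = 0.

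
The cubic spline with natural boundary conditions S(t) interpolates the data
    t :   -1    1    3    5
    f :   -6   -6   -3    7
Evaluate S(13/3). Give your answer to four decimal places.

3.1728

Write m_i for S''(x_i). With h_i = 2, 2, 2 and divided differences Δ_i = 0, 3/2, 5, the continuity of S' gives the tridiagonal system
  2·m_0 + 8·m_1 + 2·m_2 = 6(Δ_1 - Δ_0) = 9
  2·m_1 + 8·m_2 + 2·m_3 = 6(Δ_2 - Δ_1) = 21
Natural end conditions: m_0 = m_3 = 0.
Solving: m_0 = 0, m_1 = 1/2, m_2 = 5/2, m_3 = 0.
On [3, 5], S(t) = -3 + 10/3·(t - 3) + 5/4·(t - 3)² - 5/24·(t - 3)³.
With (t - 3) = 4/3: S(13/3) = 257/81.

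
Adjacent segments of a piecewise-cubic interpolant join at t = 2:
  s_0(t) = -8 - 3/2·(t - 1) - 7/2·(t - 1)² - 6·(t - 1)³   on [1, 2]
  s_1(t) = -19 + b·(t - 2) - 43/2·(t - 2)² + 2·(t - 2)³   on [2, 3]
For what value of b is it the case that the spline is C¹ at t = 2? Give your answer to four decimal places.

-26.5000

s_0'(t) = -3/2 - 7·(t - 1) - 18·(t - 1)², so s_0'(2) = -53/2. On the right, s_1'(2) = b, so b = -53/2.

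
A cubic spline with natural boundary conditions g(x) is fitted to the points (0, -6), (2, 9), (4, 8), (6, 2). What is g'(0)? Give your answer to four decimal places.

9.4667

Put σ_i = g'' at the i-th knot. Here h = (2, 2, 2) and Δ = (15/2, -1/2, -3), so the interior equations h_(i-1)·σ_(i-1) + 2(h_(i-1)+h_i)·σ_i + h_i·σ_(i+1) = 6(Δ_i − Δ_(i-1)) read
  2·σ_0 + 8·σ_1 + 2·σ_2 = 6(Δ_1 - Δ_0) = -48
  2·σ_1 + 8·σ_2 + 2·σ_3 = 6(Δ_2 - Δ_1) = -15
Natural end conditions: σ_0 = σ_3 = 0.
Forward elimination and back-substitution give σ_0 = 0, σ_1 = -59/10, σ_2 = -2/5, σ_3 = 0.
On [0, 2], g'(x) = b_0 + 2c_0·x + 3d_0·x² with b_0 = Δ_0 - h_0(2σ_0 + σ_1)/6 = 142/15, c_0 = σ_0/2 = 0, d_0 = (σ_1 - σ_0)/(6h_0) = -59/120. So g'(0) = 142/15.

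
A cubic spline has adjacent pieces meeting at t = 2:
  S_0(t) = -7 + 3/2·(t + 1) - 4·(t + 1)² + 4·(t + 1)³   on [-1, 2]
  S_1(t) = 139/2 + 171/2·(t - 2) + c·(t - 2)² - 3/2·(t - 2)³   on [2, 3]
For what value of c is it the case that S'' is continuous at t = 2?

S_0''(t) = -8 + 24·(t + 1), so S_0''(2) = 64. On the right, S_1''(2) = 2c, so c = 32.

32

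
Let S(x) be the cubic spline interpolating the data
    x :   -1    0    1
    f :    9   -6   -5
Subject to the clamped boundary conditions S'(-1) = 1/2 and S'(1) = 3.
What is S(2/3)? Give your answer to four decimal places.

-6.5463

Write M_i for S''(x_i). With h_i = 1, 1 and divided differences Δ_i = -15, 1, the continuity of S' gives the tridiagonal system
  1·M_0 + 4·M_1 + 1·M_2 = 6(Δ_1 - Δ_0) = 96
Clamped end conditions give two more equations: 2h_0·M_0 + h_0·M_1 = 6(Δ_0 - S'(-1)) = -93 and h_1·M_1 + 2h_1·M_2 = 6(S'(1) - Δ_1) = 12.
Solving: M_0 = -277/4, M_1 = 91/2, M_2 = -67/4.
On [0, 1], S(x) = -6 - 91/8·x + 91/4·x² - 83/8·x³.
With x = 2/3: S(2/3) = -707/108.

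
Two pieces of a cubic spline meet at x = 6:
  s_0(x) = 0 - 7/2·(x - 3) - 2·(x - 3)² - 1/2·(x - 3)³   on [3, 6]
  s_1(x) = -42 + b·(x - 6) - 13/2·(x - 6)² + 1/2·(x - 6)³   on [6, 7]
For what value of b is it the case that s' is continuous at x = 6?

s_0'(x) = -7/2 - 4·(x - 3) - 3/2·(x - 3)², so s_0'(6) = -29. On the right, s_1'(6) = b, so b = -29.

-29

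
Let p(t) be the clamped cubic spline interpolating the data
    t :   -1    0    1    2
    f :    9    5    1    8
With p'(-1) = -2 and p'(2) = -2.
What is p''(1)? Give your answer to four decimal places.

28.4000

Write M_i for p''(x_i). With h_i = 1, 1, 1 and divided differences Δ_i = -4, -4, 7, the continuity of p' gives the tridiagonal system
  1·M_0 + 4·M_1 + 1·M_2 = 6(Δ_1 - Δ_0) = 0
  1·M_1 + 4·M_2 + 1·M_3 = 6(Δ_2 - Δ_1) = 66
Clamped end conditions give two more equations: 2h_0·M_0 + h_0·M_1 = 6(Δ_0 - p'(-1)) = -12 and h_2·M_2 + 2h_2·M_3 = 6(p'(2) - Δ_2) = -54.
Hence M_0 = -14/5, M_1 = -32/5, M_2 = 142/5, M_3 = -206/5.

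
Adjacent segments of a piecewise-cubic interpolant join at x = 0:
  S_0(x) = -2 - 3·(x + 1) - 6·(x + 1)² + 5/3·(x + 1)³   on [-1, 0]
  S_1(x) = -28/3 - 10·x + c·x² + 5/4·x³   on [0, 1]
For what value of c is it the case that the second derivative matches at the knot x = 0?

S_0''(x) = -12 + 10·(x + 1), so S_0''(0) = -2. On the right, S_1''(0) = 2c, so c = -1.

-1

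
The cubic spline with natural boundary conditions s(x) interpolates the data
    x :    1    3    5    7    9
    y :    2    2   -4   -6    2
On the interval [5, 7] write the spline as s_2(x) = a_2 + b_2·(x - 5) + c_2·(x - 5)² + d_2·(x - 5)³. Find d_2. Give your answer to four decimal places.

Write m_i for s''(x_i). With h_i = 2, 2, 2, 2 and divided differences Δ_i = 0, -3, -1, 4, the continuity of s' gives the tridiagonal system
  2·m_0 + 8·m_1 + 2·m_2 = 6(Δ_1 - Δ_0) = -18
  2·m_1 + 8·m_2 + 2·m_3 = 6(Δ_2 - Δ_1) = 12
  2·m_2 + 8·m_3 + 2·m_4 = 6(Δ_3 - Δ_2) = 30
Natural end conditions: m_0 = m_4 = 0.
Forward elimination and back-substitution give m_0 = 0, m_1 = -18/7, m_2 = 9/7, m_3 = 24/7, m_4 = 0.
On [5, 7], with s_2(x) = a_2 + b_2·(x - 5) + c_2·(x - 5)² + d_2·(x - 5)³: c_2 = m_2/2 = 9/14, d_2 = (m_3 - m_2)/(6h_2) = 5/28, b_2 = Δ_2 - h_2(2m_2 + m_3)/6 = -3.

0.1786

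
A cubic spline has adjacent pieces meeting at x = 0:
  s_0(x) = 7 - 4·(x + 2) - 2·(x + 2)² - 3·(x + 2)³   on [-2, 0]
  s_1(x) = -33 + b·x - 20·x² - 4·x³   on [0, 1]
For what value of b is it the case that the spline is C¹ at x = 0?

-48

s_0'(x) = -4 - 4·(x + 2) - 9·(x + 2)², so s_0'(0) = -48. On the right, s_1'(0) = b, so b = -48.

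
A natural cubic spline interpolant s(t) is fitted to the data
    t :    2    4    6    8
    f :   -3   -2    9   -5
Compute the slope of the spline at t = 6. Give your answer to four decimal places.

With σ_i denoting the second derivative at x_i, h_i = 2, 2, 2, and Δ_i = (y_(i+1) − y_i)/h_i = 1/2, 11/2, -7:
  2·σ_0 + 8·σ_1 + 2·σ_2 = 6(Δ_1 - Δ_0) = 30
  2·σ_1 + 8·σ_2 + 2·σ_3 = 6(Δ_2 - Δ_1) = -75
Natural end conditions: σ_0 = σ_3 = 0.
Solving the tridiagonal system: σ_0 = 0, σ_1 = 13/2, σ_2 = -11, σ_3 = 0.
On [6, 8], s'(t) = b_2 + 2c_2·(t - 6) + 3d_2·(t - 6)² with b_2 = Δ_2 - h_2(2σ_2 + σ_3)/6 = 1/3, c_2 = σ_2/2 = -11/2, d_2 = (σ_3 - σ_2)/(6h_2) = 11/12. So s'(6) = 1/3.

0.3333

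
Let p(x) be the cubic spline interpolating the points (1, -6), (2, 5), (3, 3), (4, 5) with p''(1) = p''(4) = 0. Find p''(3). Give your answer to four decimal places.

11.6000

Put M_i = p'' at the i-th knot. Here h = (1, 1, 1) and Δ = (11, -2, 2), so the interior equations h_(i-1)·M_(i-1) + 2(h_(i-1)+h_i)·M_i + h_i·M_(i+1) = 6(Δ_i − Δ_(i-1)) read
  1·M_0 + 4·M_1 + 1·M_2 = 6(Δ_1 - Δ_0) = -78
  1·M_1 + 4·M_2 + 1·M_3 = 6(Δ_2 - Δ_1) = 24
Natural end conditions: M_0 = M_3 = 0.
Solving: M_0 = 0, M_1 = -112/5, M_2 = 58/5, M_3 = 0.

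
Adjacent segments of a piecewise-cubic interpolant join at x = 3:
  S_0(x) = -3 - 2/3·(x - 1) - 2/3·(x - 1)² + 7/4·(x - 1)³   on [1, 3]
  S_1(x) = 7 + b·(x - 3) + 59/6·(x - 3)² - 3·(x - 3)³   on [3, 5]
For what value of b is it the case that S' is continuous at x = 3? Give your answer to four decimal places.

17.6667

S_0'(x) = -2/3 - 4/3·(x - 1) + 21/4·(x - 1)², so S_0'(3) = 53/3. On the right, S_1'(3) = b, so b = 53/3.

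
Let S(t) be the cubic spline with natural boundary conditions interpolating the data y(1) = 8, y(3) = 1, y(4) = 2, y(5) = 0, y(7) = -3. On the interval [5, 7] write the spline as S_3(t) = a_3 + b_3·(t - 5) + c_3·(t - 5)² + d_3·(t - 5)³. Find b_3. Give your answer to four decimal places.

Let M_i = S''(x_i). Step sizes h_i = 2, 1, 1, 2; slopes of the chords Δ_i = (y_(i+1) - y_i)/h_i = -7/2, 1, -2, -3/2.
  2·M_0 + 6·M_1 + 1·M_2 = 6(Δ_1 - Δ_0) = 27
  1·M_1 + 4·M_2 + 1·M_3 = 6(Δ_2 - Δ_1) = -18
  1·M_2 + 6·M_3 + 2·M_4 = 6(Δ_3 - Δ_2) = 3
Natural end conditions: M_0 = M_4 = 0.
Hence M_0 = 0, M_1 = 61/11, M_2 = -69/11, M_3 = 17/11, M_4 = 0.
On [5, 7], with S_3(t) = a_3 + b_3·(t - 5) + c_3·(t - 5)² + d_3·(t - 5)³: c_3 = M_3/2 = 17/22, d_3 = (M_4 - M_3)/(6h_3) = -17/132, b_3 = Δ_3 - h_3(2M_3 + M_4)/6 = -167/66.

-2.5303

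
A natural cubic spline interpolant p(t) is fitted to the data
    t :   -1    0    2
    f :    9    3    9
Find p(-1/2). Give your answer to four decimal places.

5.4375

With σ_i denoting the second derivative at x_i, h_i = 1, 2, and Δ_i = (y_(i+1) − y_i)/h_i = -6, 3:
  1·σ_0 + 6·σ_1 + 2·σ_2 = 6(Δ_1 - Δ_0) = 54
Natural end conditions: σ_0 = σ_2 = 0.
Hence σ_0 = 0, σ_1 = 9, σ_2 = 0.
On [-1, 0], p(t) = 9 - 15/2·(t + 1) + 0·(t + 1)² + 3/2·(t + 1)³.
With (t + 1) = 1/2: p(-1/2) = 87/16.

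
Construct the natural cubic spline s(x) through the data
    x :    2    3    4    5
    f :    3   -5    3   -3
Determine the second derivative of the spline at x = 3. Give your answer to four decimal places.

Put M_i = s'' at the i-th knot. Here h = (1, 1, 1) and Δ = (-8, 8, -6), so the interior equations h_(i-1)·M_(i-1) + 2(h_(i-1)+h_i)·M_i + h_i·M_(i+1) = 6(Δ_i − Δ_(i-1)) read
  1·M_0 + 4·M_1 + 1·M_2 = 6(Δ_1 - Δ_0) = 96
  1·M_1 + 4·M_2 + 1·M_3 = 6(Δ_2 - Δ_1) = -84
Natural end conditions: M_0 = M_3 = 0.
Solving: M_0 = 0, M_1 = 156/5, M_2 = -144/5, M_3 = 0.

31.2000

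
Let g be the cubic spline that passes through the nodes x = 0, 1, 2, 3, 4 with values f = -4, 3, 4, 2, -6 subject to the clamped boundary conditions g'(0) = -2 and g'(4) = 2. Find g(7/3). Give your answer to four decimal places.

4.0026

Put M_i = g'' at the i-th knot. Here h = (1, 1, 1, 1) and Δ = (7, 1, -2, -8), so the interior equations h_(i-1)·M_(i-1) + 2(h_(i-1)+h_i)·M_i + h_i·M_(i+1) = 6(Δ_i − Δ_(i-1)) read
  1·M_0 + 4·M_1 + 1·M_2 = 6(Δ_1 - Δ_0) = -36
  1·M_1 + 4·M_2 + 1·M_3 = 6(Δ_2 - Δ_1) = -18
  1·M_2 + 4·M_3 + 1·M_4 = 6(Δ_3 - Δ_2) = -36
Clamped end conditions give two more equations: 2h_0·M_0 + h_0·M_1 = 6(Δ_0 - g'(0)) = 54 and h_3·M_3 + 2h_3·M_4 = 6(g'(4) - Δ_3) = 60.
Hence M_0 = 515/14, M_1 = -137/7, M_2 = 11/2, M_3 = -143/7, M_4 = 563/14.
On [2, 3], g(x) = 4 - 3/7·(x - 2) + 11/4·(x - 2)² - 121/28·(x - 2)³.
With (x - 2) = 1/3: g(7/3) = 1513/378.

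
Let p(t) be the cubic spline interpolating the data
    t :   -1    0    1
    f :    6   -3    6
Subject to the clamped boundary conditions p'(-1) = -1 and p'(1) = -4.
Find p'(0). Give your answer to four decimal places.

Let m_i = p''(x_i). Step sizes h_i = 1, 1; slopes of the chords Δ_i = (y_(i+1) - y_i)/h_i = -9, 9.
  1·m_0 + 4·m_1 + 1·m_2 = 6(Δ_1 - Δ_0) = 108
Clamped end conditions give two more equations: 2h_0·m_0 + h_0·m_1 = 6(Δ_0 - p'(-1)) = -48 and h_1·m_1 + 2h_1·m_2 = 6(p'(1) - Δ_1) = -78.
Forward elimination and back-substitution give m_0 = -105/2, m_1 = 57, m_2 = -135/2.
On [0, 1], p'(t) = b_1 + 2c_1·t + 3d_1·t² with b_1 = Δ_1 - h_1(2m_1 + m_2)/6 = 5/4, c_1 = m_1/2 = 57/2, d_1 = (m_2 - m_1)/(6h_1) = -83/4. So p'(0) = 5/4.

1.2500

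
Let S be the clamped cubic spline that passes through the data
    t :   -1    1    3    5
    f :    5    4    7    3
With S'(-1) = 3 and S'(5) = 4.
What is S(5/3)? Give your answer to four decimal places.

Put m_i = S'' at the i-th knot. Here h = (2, 2, 2) and Δ = (-1/2, 3/2, -2), so the interior equations h_(i-1)·m_(i-1) + 2(h_(i-1)+h_i)·m_i + h_i·m_(i+1) = 6(Δ_i − Δ_(i-1)) read
  2·m_0 + 8·m_1 + 2·m_2 = 6(Δ_1 - Δ_0) = 12
  2·m_1 + 8·m_2 + 2·m_3 = 6(Δ_2 - Δ_1) = -21
Clamped end conditions give two more equations: 2h_0·m_0 + h_0·m_1 = 6(Δ_0 - S'(-1)) = -21 and h_2·m_2 + 2h_2·m_3 = 6(S'(5) - Δ_2) = 36.
Solving the tridiagonal system: m_0 = -118/15, m_1 = 157/30, m_2 = -106/15, m_3 = 188/15.
On [1, 3], S(t) = 4 + 11/30·(t - 1) + 157/60·(t - 1)² - 41/40·(t - 1)³.
With (t - 1) = 2/3: S(5/3) = 689/135.

5.1037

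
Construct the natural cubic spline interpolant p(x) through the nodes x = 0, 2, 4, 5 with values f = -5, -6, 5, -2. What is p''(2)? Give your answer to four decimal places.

Write m_i for p''(x_i). With h_i = 2, 2, 1 and divided differences Δ_i = -1/2, 11/2, -7, the continuity of p' gives the tridiagonal system
  2·m_0 + 8·m_1 + 2·m_2 = 6(Δ_1 - Δ_0) = 36
  2·m_1 + 6·m_2 + 1·m_3 = 6(Δ_2 - Δ_1) = -75
Natural end conditions: m_0 = m_3 = 0.
Solving the tridiagonal system: m_0 = 0, m_1 = 183/22, m_2 = -168/11, m_3 = 0.

8.3182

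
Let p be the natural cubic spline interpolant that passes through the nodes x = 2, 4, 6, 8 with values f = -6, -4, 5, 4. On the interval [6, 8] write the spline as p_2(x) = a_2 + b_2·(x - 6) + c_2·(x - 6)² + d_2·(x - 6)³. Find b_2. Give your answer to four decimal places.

2.6333

Write M_i for p''(x_i). With h_i = 2, 2, 2 and divided differences Δ_i = 1, 9/2, -1/2, the continuity of p' gives the tridiagonal system
  2·M_0 + 8·M_1 + 2·M_2 = 6(Δ_1 - Δ_0) = 21
  2·M_1 + 8·M_2 + 2·M_3 = 6(Δ_2 - Δ_1) = -30
Natural end conditions: M_0 = M_3 = 0.
Forward elimination and back-substitution give M_0 = 0, M_1 = 19/5, M_2 = -47/10, M_3 = 0.
On [6, 8], with p_2(x) = a_2 + b_2·(x - 6) + c_2·(x - 6)² + d_2·(x - 6)³: c_2 = M_2/2 = -47/20, d_2 = (M_3 - M_2)/(6h_2) = 47/120, b_2 = Δ_2 - h_2(2M_2 + M_3)/6 = 79/30.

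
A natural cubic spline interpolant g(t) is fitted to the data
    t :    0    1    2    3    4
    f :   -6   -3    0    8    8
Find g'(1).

2

Write M_i for g''(x_i). With h_i = 1, 1, 1, 1 and divided differences Δ_i = 3, 3, 8, 0, the continuity of g' gives the tridiagonal system
  1·M_0 + 4·M_1 + 1·M_2 = 6(Δ_1 - Δ_0) = 0
  1·M_1 + 4·M_2 + 1·M_3 = 6(Δ_2 - Δ_1) = 30
  1·M_2 + 4·M_3 + 1·M_4 = 6(Δ_3 - Δ_2) = -48
Natural end conditions: M_0 = M_4 = 0.
Solving: M_0 = 0, M_1 = -3, M_2 = 12, M_3 = -15, M_4 = 0.
On [1, 2], g'(t) = b_1 + 2c_1·(t - 1) + 3d_1·(t - 1)² with b_1 = Δ_1 - h_1(2M_1 + M_2)/6 = 2, c_1 = M_1/2 = -3/2, d_1 = (M_2 - M_1)/(6h_1) = 5/2. So g'(1) = 2.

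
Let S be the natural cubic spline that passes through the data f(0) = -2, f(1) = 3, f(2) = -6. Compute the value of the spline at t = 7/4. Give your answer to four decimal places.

Let m_i = S''(x_i). Step sizes h_i = 1, 1; slopes of the chords Δ_i = (y_(i+1) - y_i)/h_i = 5, -9.
  1·m_0 + 4·m_1 + 1·m_2 = 6(Δ_1 - Δ_0) = -84
Natural end conditions: m_0 = m_2 = 0.
Solving the tridiagonal system: m_0 = 0, m_1 = -21, m_2 = 0.
On [1, 2], S(t) = 3 - 2·(t - 1) - 21/2·(t - 1)² + 7/2·(t - 1)³.
With (t - 1) = 3/4: S(7/4) = -375/128.

-2.9297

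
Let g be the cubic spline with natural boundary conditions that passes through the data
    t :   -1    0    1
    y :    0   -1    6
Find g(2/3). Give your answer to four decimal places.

Write σ_i for g''(x_i). With h_i = 1, 1 and divided differences Δ_i = -1, 7, the continuity of g' gives the tridiagonal system
  1·σ_0 + 4·σ_1 + 1·σ_2 = 6(Δ_1 - Δ_0) = 48
Natural end conditions: σ_0 = σ_2 = 0.
Hence σ_0 = 0, σ_1 = 12, σ_2 = 0.
On [0, 1], g(t) = -1 + 3·t + 6·t² - 2·t³.
With t = 2/3: g(2/3) = 83/27.

3.0741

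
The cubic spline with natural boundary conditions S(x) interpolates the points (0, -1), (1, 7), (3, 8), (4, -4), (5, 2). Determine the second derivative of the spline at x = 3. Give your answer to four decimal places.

-17.1148

Write m_i for S''(x_i). With h_i = 1, 2, 1, 1 and divided differences Δ_i = 8, 1/2, -12, 6, the continuity of S' gives the tridiagonal system
  1·m_0 + 6·m_1 + 2·m_2 = 6(Δ_1 - Δ_0) = -45
  2·m_1 + 6·m_2 + 1·m_3 = 6(Δ_2 - Δ_1) = -75
  1·m_2 + 4·m_3 + 1·m_4 = 6(Δ_3 - Δ_2) = 108
Natural end conditions: m_0 = m_4 = 0.
Solving: m_0 = 0, m_1 = -219/122, m_2 = -1044/61, m_3 = 1908/61, m_4 = 0.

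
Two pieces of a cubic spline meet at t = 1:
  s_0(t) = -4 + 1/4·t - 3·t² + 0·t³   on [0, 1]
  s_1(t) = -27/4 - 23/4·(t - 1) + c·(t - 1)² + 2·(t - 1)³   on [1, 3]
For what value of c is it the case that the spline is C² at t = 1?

-3

s_0''(t) = -6 + 0·t, so s_0''(1) = -6. On the right, s_1''(1) = 2c, so c = -3.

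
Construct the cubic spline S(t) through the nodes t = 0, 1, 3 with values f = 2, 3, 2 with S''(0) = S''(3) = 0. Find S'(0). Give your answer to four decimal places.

With M_i denoting the second derivative at x_i, h_i = 1, 2, and Δ_i = (y_(i+1) − y_i)/h_i = 1, -1/2:
  1·M_0 + 6·M_1 + 2·M_2 = 6(Δ_1 - Δ_0) = -9
Natural end conditions: M_0 = M_2 = 0.
Hence M_0 = 0, M_1 = -3/2, M_2 = 0.
On [0, 1], S'(t) = b_0 + 2c_0·t + 3d_0·t² with b_0 = Δ_0 - h_0(2M_0 + M_1)/6 = 5/4, c_0 = M_0/2 = 0, d_0 = (M_1 - M_0)/(6h_0) = -1/4. So S'(0) = 5/4.

1.2500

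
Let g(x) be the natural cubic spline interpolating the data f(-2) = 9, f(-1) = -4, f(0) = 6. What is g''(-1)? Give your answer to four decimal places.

34.5000

With M_i denoting the second derivative at x_i, h_i = 1, 1, and Δ_i = (y_(i+1) − y_i)/h_i = -13, 10:
  1·M_0 + 4·M_1 + 1·M_2 = 6(Δ_1 - Δ_0) = 138
Natural end conditions: M_0 = M_2 = 0.
Hence M_0 = 0, M_1 = 69/2, M_2 = 0.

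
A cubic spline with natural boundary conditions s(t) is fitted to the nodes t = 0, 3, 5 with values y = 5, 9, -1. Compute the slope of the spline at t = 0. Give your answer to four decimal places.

Write M_i for s''(x_i). With h_i = 3, 2 and divided differences Δ_i = 4/3, -5, the continuity of s' gives the tridiagonal system
  3·M_0 + 10·M_1 + 2·M_2 = 6(Δ_1 - Δ_0) = -38
Natural end conditions: M_0 = M_2 = 0.
Solving the tridiagonal system: M_0 = 0, M_1 = -19/5, M_2 = 0.
On [0, 3], s'(t) = b_0 + 2c_0·t + 3d_0·t² with b_0 = Δ_0 - h_0(2M_0 + M_1)/6 = 97/30, c_0 = M_0/2 = 0, d_0 = (M_1 - M_0)/(6h_0) = -19/90. So s'(0) = 97/30.

3.2333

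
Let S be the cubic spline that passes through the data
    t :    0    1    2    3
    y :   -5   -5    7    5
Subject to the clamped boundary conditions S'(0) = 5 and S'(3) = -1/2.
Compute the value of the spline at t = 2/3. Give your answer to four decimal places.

Write M_i for S''(x_i). With h_i = 1, 1, 1 and divided differences Δ_i = 0, 12, -2, the continuity of S' gives the tridiagonal system
  1·M_0 + 4·M_1 + 1·M_2 = 6(Δ_1 - Δ_0) = 72
  1·M_1 + 4·M_2 + 1·M_3 = 6(Δ_2 - Δ_1) = -84
Clamped end conditions give two more equations: 2h_0·M_0 + h_0·M_1 = 6(Δ_0 - S'(0)) = -30 and h_2·M_2 + 2h_2·M_3 = 6(S'(3) - Δ_2) = 9.
Hence M_0 = -487/15, M_1 = 524/15, M_2 = -529/15, M_3 = 332/15.
On [0, 1], S(t) = -5 + 5·t - 487/30·t² + 337/30·t³.
With t = 2/3: S(2/3) = -2249/405.

-5.5531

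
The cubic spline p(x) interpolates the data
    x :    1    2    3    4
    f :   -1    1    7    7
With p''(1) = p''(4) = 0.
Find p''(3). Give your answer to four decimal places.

With σ_i denoting the second derivative at x_i, h_i = 1, 1, 1, and Δ_i = (y_(i+1) − y_i)/h_i = 2, 6, 0:
  1·σ_0 + 4·σ_1 + 1·σ_2 = 6(Δ_1 - Δ_0) = 24
  1·σ_1 + 4·σ_2 + 1·σ_3 = 6(Δ_2 - Δ_1) = -36
Natural end conditions: σ_0 = σ_3 = 0.
Solving: σ_0 = 0, σ_1 = 44/5, σ_2 = -56/5, σ_3 = 0.

-11.2000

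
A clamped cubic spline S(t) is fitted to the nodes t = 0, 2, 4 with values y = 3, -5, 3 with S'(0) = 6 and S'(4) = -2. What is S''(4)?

Let M_i = S''(x_i). Step sizes h_i = 2, 2; slopes of the chords Δ_i = (y_(i+1) - y_i)/h_i = -4, 4.
  2·M_0 + 8·M_1 + 2·M_2 = 6(Δ_1 - Δ_0) = 48
Clamped end conditions give two more equations: 2h_0·M_0 + h_0·M_1 = 6(Δ_0 - S'(0)) = -60 and h_1·M_1 + 2h_1·M_2 = 6(S'(4) - Δ_1) = -36.
Solving the tridiagonal system: M_0 = -23, M_1 = 16, M_2 = -17.

-17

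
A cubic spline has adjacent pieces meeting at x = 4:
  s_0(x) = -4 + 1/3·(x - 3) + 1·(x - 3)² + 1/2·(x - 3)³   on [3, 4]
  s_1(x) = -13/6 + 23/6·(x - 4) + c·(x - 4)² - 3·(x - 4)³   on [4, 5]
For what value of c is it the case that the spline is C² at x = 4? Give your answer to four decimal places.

s_0''(x) = 2 + 3·(x - 3), so s_0''(4) = 5. On the right, s_1''(4) = 2c, so c = 5/2.

2.5000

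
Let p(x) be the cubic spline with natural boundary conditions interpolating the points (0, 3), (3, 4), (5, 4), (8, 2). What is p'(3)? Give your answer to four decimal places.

0.2083

Put M_i = p'' at the i-th knot. Here h = (3, 2, 3) and Δ = (1/3, 0, -2/3), so the interior equations h_(i-1)·M_(i-1) + 2(h_(i-1)+h_i)·M_i + h_i·M_(i+1) = 6(Δ_i − Δ_(i-1)) read
  3·M_0 + 10·M_1 + 2·M_2 = 6(Δ_1 - Δ_0) = -2
  2·M_1 + 10·M_2 + 3·M_3 = 6(Δ_2 - Δ_1) = -4
Natural end conditions: M_0 = M_3 = 0.
Forward elimination and back-substitution give M_0 = 0, M_1 = -1/8, M_2 = -3/8, M_3 = 0.
On [3, 5], p'(x) = b_1 + 2c_1·(x - 3) + 3d_1·(x - 3)² with b_1 = Δ_1 - h_1(2M_1 + M_2)/6 = 5/24, c_1 = M_1/2 = -1/16, d_1 = (M_2 - M_1)/(6h_1) = -1/48. So p'(3) = 5/24.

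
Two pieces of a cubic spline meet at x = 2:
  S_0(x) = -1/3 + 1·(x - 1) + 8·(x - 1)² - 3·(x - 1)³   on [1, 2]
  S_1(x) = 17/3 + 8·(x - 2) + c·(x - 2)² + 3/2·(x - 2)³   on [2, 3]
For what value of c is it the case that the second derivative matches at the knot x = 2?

S_0''(x) = 16 - 18·(x - 1), so S_0''(2) = -2. On the right, S_1''(2) = 2c, so c = -1.

-1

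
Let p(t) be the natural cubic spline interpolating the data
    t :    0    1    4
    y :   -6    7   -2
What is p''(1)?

-12

With M_i denoting the second derivative at x_i, h_i = 1, 3, and Δ_i = (y_(i+1) − y_i)/h_i = 13, -3:
  1·M_0 + 8·M_1 + 3·M_2 = 6(Δ_1 - Δ_0) = -96
Natural end conditions: M_0 = M_2 = 0.
Solving the tridiagonal system: M_0 = 0, M_1 = -12, M_2 = 0.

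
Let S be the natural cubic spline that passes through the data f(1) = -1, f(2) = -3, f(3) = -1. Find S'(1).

Put m_i = S'' at the i-th knot. Here h = (1, 1) and Δ = (-2, 2), so the interior equations h_(i-1)·m_(i-1) + 2(h_(i-1)+h_i)·m_i + h_i·m_(i+1) = 6(Δ_i − Δ_(i-1)) read
  1·m_0 + 4·m_1 + 1·m_2 = 6(Δ_1 - Δ_0) = 24
Natural end conditions: m_0 = m_2 = 0.
Solving: m_0 = 0, m_1 = 6, m_2 = 0.
On [1, 2], S'(x) = b_0 + 2c_0·(x - 1) + 3d_0·(x - 1)² with b_0 = Δ_0 - h_0(2m_0 + m_1)/6 = -3, c_0 = m_0/2 = 0, d_0 = (m_1 - m_0)/(6h_0) = 1. So S'(1) = -3.

-3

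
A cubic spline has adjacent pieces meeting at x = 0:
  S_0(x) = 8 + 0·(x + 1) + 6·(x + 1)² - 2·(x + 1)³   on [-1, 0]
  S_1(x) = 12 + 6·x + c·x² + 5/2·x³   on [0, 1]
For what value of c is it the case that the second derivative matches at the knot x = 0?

0

S_0''(x) = 12 - 12·(x + 1), so S_0''(0) = 0. On the right, S_1''(0) = 2c, so c = 0.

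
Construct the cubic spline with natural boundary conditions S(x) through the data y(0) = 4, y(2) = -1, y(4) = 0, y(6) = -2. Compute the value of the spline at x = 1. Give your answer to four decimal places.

0.8250

Write M_i for S''(x_i). With h_i = 2, 2, 2 and divided differences Δ_i = -5/2, 1/2, -1, the continuity of S' gives the tridiagonal system
  2·M_0 + 8·M_1 + 2·M_2 = 6(Δ_1 - Δ_0) = 18
  2·M_1 + 8·M_2 + 2·M_3 = 6(Δ_2 - Δ_1) = -9
Natural end conditions: M_0 = M_3 = 0.
Solving: M_0 = 0, M_1 = 27/10, M_2 = -9/5, M_3 = 0.
On [0, 2], S(x) = 4 - 17/5·x + 0·x² + 9/40·x³.
With x = 1: S(1) = 33/40.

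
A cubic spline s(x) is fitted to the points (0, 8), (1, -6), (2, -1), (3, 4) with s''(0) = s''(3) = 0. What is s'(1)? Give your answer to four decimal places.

With M_i denoting the second derivative at x_i, h_i = 1, 1, 1, and Δ_i = (y_(i+1) − y_i)/h_i = -14, 5, 5:
  1·M_0 + 4·M_1 + 1·M_2 = 6(Δ_1 - Δ_0) = 114
  1·M_1 + 4·M_2 + 1·M_3 = 6(Δ_2 - Δ_1) = 0
Natural end conditions: M_0 = M_3 = 0.
Forward elimination and back-substitution give M_0 = 0, M_1 = 152/5, M_2 = -38/5, M_3 = 0.
On [1, 2], s'(x) = b_1 + 2c_1·(x - 1) + 3d_1·(x - 1)² with b_1 = Δ_1 - h_1(2M_1 + M_2)/6 = -58/15, c_1 = M_1/2 = 76/5, d_1 = (M_2 - M_1)/(6h_1) = -19/3. So s'(1) = -58/15.

-3.8667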